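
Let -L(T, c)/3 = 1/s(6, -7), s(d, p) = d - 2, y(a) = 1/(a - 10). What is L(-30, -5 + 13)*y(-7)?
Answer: 3/68 ≈ 0.044118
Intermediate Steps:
y(a) = 1/(-10 + a)
s(d, p) = -2 + d
L(T, c) = -¾ (L(T, c) = -3/(-2 + 6) = -3/4 = -3*¼ = -¾)
L(-30, -5 + 13)*y(-7) = -3/(4*(-10 - 7)) = -¾/(-17) = -¾*(-1/17) = 3/68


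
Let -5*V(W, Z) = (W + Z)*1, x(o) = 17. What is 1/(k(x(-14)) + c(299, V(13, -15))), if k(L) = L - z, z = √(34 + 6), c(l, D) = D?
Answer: 435/6569 + 50*√10/6569 ≈ 0.090290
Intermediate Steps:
V(W, Z) = -W/5 - Z/5 (V(W, Z) = -(W + Z)/5 = -W/5 - Z/5)
z = 2*√10 (z = √40 = 2*√10 ≈ 6.3246)
k(L) = L - 2*√10
1/(k(x(-14)) + c(299, V(13, -15))) = 1/((17 - 2*√10) + (-⅕*13 - ⅕*(-15))) = 1/((17 - 2*√10) + (-13/5 + 3)) = 1/((17 - 2*√10) + ⅖) = 1/(87/5 - 2*√10)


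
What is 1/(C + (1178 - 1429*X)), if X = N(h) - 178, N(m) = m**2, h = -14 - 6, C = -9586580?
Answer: -1/9902640 ≈ -1.0098e-7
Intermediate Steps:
h = -20
X = 222 (X = (-20)**2 - 178 = 400 - 178 = 222)
1/(C + (1178 - 1429*X)) = 1/(-9586580 + (1178 - 1429*222)) = 1/(-9586580 + (1178 - 317238)) = 1/(-9586580 - 316060) = 1/(-9902640) = -1/9902640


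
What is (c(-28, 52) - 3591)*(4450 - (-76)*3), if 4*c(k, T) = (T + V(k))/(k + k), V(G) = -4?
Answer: -117597903/7 ≈ -1.6800e+7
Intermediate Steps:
c(k, T) = (-4 + T)/(8*k) (c(k, T) = ((T - 4)/(k + k))/4 = ((-4 + T)/((2*k)))/4 = ((-4 + T)*(1/(2*k)))/4 = ((-4 + T)/(2*k))/4 = (-4 + T)/(8*k))
(c(-28, 52) - 3591)*(4450 - (-76)*3) = ((1/8)*(-4 + 52)/(-28) - 3591)*(4450 - (-76)*3) = ((1/8)*(-1/28)*48 - 3591)*(4450 - 19*(-12)) = (-3/14 - 3591)*(4450 + 228) = -50277/14*4678 = -117597903/7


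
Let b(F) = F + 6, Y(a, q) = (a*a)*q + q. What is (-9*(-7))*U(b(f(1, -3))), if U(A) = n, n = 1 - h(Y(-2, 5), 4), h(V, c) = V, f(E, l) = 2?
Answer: -1512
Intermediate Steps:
Y(a, q) = q + q*a² (Y(a, q) = a²*q + q = q*a² + q = q + q*a²)
b(F) = 6 + F
n = -24 (n = 1 - 5*(1 + (-2)²) = 1 - 5*(1 + 4) = 1 - 5*5 = 1 - 1*25 = 1 - 25 = -24)
U(A) = -24
(-9*(-7))*U(b(f(1, -3))) = -9*(-7)*(-24) = 63*(-24) = -1512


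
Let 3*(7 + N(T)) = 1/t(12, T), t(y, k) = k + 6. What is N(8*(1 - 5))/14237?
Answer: -547/1110486 ≈ -0.00049258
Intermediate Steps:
t(y, k) = 6 + k
N(T) = -7 + 1/(3*(6 + T))
N(8*(1 - 5))/14237 = ((-125 - 168*(1 - 5))/(3*(6 + 8*(1 - 5))))/14237 = ((-125 - 168*(-4))/(3*(6 + 8*(-4))))*(1/14237) = ((-125 - 21*(-32))/(3*(6 - 32)))*(1/14237) = ((⅓)*(-125 + 672)/(-26))*(1/14237) = ((⅓)*(-1/26)*547)*(1/14237) = -547/78*1/14237 = -547/1110486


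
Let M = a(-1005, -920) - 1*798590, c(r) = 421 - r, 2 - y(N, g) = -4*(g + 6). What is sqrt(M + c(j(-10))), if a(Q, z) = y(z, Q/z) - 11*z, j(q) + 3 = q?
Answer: I*sqrt(1667419914)/46 ≈ 887.7*I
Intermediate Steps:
y(N, g) = 26 + 4*g (y(N, g) = 2 - (-4)*(g + 6) = 2 - (-4)*(6 + g) = 2 - (-24 - 4*g) = 2 + (24 + 4*g) = 26 + 4*g)
j(q) = -3 + q
a(Q, z) = 26 - 11*z + 4*Q/z (a(Q, z) = (26 + 4*(Q/z)) - 11*z = (26 + 4*Q/z) - 11*z = 26 - 11*z + 4*Q/z)
M = -36268223/46 (M = (26 - 11*(-920) + 4*(-1005)/(-920)) - 1*798590 = (26 + 10120 + 4*(-1005)*(-1/920)) - 798590 = (26 + 10120 + 201/46) - 798590 = 466917/46 - 798590 = -36268223/46 ≈ -7.8844e+5)
sqrt(M + c(j(-10))) = sqrt(-36268223/46 + (421 - (-3 - 10))) = sqrt(-36268223/46 + (421 - 1*(-13))) = sqrt(-36268223/46 + (421 + 13)) = sqrt(-36268223/46 + 434) = sqrt(-36248259/46) = I*sqrt(1667419914)/46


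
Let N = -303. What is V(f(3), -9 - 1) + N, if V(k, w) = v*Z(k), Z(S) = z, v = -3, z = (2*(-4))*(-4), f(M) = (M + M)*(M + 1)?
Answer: -399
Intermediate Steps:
f(M) = 2*M*(1 + M) (f(M) = (2*M)*(1 + M) = 2*M*(1 + M))
z = 32 (z = -8*(-4) = 32)
Z(S) = 32
V(k, w) = -96 (V(k, w) = -3*32 = -96)
V(f(3), -9 - 1) + N = -96 - 303 = -399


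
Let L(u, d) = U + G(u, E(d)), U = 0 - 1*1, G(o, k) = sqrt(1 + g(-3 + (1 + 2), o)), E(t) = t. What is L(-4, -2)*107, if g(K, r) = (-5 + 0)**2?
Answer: -107 + 107*sqrt(26) ≈ 438.60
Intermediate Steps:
g(K, r) = 25 (g(K, r) = (-5)**2 = 25)
G(o, k) = sqrt(26) (G(o, k) = sqrt(1 + 25) = sqrt(26))
U = -1 (U = 0 - 1 = -1)
L(u, d) = -1 + sqrt(26)
L(-4, -2)*107 = (-1 + sqrt(26))*107 = -107 + 107*sqrt(26)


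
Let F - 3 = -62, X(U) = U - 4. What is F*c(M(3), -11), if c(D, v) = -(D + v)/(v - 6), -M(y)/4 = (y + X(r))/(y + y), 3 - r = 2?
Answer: 649/17 ≈ 38.176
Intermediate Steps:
r = 1 (r = 3 - 1*2 = 3 - 2 = 1)
X(U) = -4 + U
F = -59 (F = 3 - 62 = -59)
M(y) = -2*(-3 + y)/y (M(y) = -4*(y + (-4 + 1))/(y + y) = -4*(y - 3)/(2*y) = -4*(-3 + y)*1/(2*y) = -2*(-3 + y)/y)
c(D, v) = -(D + v)/(-6 + v)
F*c(M(3), -11) = -59*(-(-2 + 6/3) - 1*(-11))/(-6 - 11) = -59*(-(-2 + 6*(⅓)) + 11)/(-17) = -(-59)*(-(-2 + 2) + 11)/17 = -(-59)*(-1*0 + 11)/17 = -(-59)*(0 + 11)/17 = -(-59)*11/17 = -59*(-11/17) = 649/17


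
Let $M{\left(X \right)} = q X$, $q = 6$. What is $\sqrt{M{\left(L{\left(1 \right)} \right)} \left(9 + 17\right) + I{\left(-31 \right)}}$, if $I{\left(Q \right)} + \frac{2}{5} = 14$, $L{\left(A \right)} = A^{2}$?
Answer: $\frac{4 \sqrt{265}}{5} \approx 13.023$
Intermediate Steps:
$M{\left(X \right)} = 6 X$
$I{\left(Q \right)} = \frac{68}{5}$ ($I{\left(Q \right)} = - \frac{2}{5} + 14 = \frac{68}{5}$)
$\sqrt{M{\left(L{\left(1 \right)} \right)} \left(9 + 17\right) + I{\left(-31 \right)}} = \sqrt{6 \cdot 1^{2} \left(9 + 17\right) + \frac{68}{5}} = \sqrt{6 \cdot 1 \cdot 26 + \frac{68}{5}} = \sqrt{6 \cdot 26 + \frac{68}{5}} = \sqrt{156 + \frac{68}{5}} = \sqrt{\frac{848}{5}} = \frac{4 \sqrt{265}}{5}$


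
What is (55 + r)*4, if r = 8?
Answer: 252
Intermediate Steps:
(55 + r)*4 = (55 + 8)*4 = 63*4 = 252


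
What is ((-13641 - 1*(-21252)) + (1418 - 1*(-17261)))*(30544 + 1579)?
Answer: 844513670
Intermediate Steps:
((-13641 - 1*(-21252)) + (1418 - 1*(-17261)))*(30544 + 1579) = ((-13641 + 21252) + (1418 + 17261))*32123 = (7611 + 18679)*32123 = 26290*32123 = 844513670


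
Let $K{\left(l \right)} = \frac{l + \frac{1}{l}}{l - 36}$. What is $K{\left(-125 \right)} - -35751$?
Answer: $\frac{719504501}{20125} \approx 35752.0$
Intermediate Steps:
$K{\left(l \right)} = \frac{l + \frac{1}{l}}{-36 + l}$
$K{\left(-125 \right)} - -35751 = \frac{1 + \left(-125\right)^{2}}{\left(-125\right) \left(-36 - 125\right)} - -35751 = - \frac{1 + 15625}{125 \left(-161\right)} + 35751 = \left(- \frac{1}{125}\right) \left(- \frac{1}{161}\right) 15626 + 35751 = \frac{15626}{20125} + 35751 = \frac{719504501}{20125}$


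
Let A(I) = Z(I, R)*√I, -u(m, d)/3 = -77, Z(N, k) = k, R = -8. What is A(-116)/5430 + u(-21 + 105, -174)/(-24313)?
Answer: -231/24313 - 8*I*√29/2715 ≈ -0.0095011 - 0.015868*I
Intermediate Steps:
u(m, d) = 231 (u(m, d) = -3*(-77) = 231)
A(I) = -8*√I
A(-116)/5430 + u(-21 + 105, -174)/(-24313) = -16*I*√29/5430 + 231/(-24313) = -16*I*√29*(1/5430) + 231*(-1/24313) = -16*I*√29*(1/5430) - 231/24313 = -8*I*√29/2715 - 231/24313 = -231/24313 - 8*I*√29/2715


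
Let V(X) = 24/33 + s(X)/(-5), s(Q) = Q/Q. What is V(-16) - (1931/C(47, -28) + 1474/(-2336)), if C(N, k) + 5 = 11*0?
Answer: 4976779/12848 ≈ 387.36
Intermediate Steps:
C(N, k) = -5 (C(N, k) = -5 + 11*0 = -5 + 0 = -5)
s(Q) = 1
V(X) = 29/55 (V(X) = 24/33 + 1/(-5) = 24*(1/33) + 1*(-1/5) = 8/11 - 1/5 = 29/55)
V(-16) - (1931/C(47, -28) + 1474/(-2336)) = 29/55 - (1931/(-5) + 1474/(-2336)) = 29/55 - (1931*(-1/5) + 1474*(-1/2336)) = 29/55 - (-1931/5 - 737/1168) = 29/55 - 1*(-2259093/5840) = 29/55 + 2259093/5840 = 4976779/12848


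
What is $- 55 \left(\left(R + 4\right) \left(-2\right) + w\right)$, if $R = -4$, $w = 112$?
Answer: $-6160$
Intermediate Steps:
$- 55 \left(\left(R + 4\right) \left(-2\right) + w\right) = - 55 \left(\left(-4 + 4\right) \left(-2\right) + 112\right) = - 55 \left(0 \left(-2\right) + 112\right) = - 55 \left(0 + 112\right) = \left(-55\right) 112 = -6160$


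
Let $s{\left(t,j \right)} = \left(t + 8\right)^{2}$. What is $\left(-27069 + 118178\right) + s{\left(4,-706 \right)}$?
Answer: $91253$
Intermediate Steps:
$s{\left(t,j \right)} = \left(8 + t\right)^{2}$
$\left(-27069 + 118178\right) + s{\left(4,-706 \right)} = \left(-27069 + 118178\right) + \left(8 + 4\right)^{2} = 91109 + 12^{2} = 91109 + 144 = 91253$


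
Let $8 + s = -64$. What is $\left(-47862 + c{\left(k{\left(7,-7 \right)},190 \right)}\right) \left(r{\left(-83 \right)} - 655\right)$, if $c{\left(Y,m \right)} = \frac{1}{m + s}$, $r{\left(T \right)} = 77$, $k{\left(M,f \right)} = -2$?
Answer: $\frac{1632189635}{59} \approx 2.7664 \cdot 10^{7}$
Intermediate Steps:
$s = -72$ ($s = -8 - 64 = -72$)
$c{\left(Y,m \right)} = \frac{1}{-72 + m}$ ($c{\left(Y,m \right)} = \frac{1}{m - 72} = \frac{1}{-72 + m}$)
$\left(-47862 + c{\left(k{\left(7,-7 \right)},190 \right)}\right) \left(r{\left(-83 \right)} - 655\right) = \left(-47862 + \frac{1}{-72 + 190}\right) \left(77 - 655\right) = \left(-47862 + \frac{1}{118}\right) \left(-578\right) = \left(- \frac{5647715}{118}\right) \left(-578\right) = \frac{1632189635}{59}$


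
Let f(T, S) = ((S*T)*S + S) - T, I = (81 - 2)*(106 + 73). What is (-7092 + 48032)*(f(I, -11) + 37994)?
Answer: 71026928820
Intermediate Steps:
I = 14141 (I = 79*179 = 14141)
f(T, S) = S - T + T*S² (f(T, S) = (T*S² + S) - T = (S + T*S²) - T = S - T + T*S²)
(-7092 + 48032)*(f(I, -11) + 37994) = (-7092 + 48032)*((-11 - 1*14141 + 14141*(-11)²) + 37994) = 40940*((-11 - 14141 + 14141*121) + 37994) = 40940*((-11 - 14141 + 1711061) + 37994) = 40940*(1696909 + 37994) = 40940*1734903 = 71026928820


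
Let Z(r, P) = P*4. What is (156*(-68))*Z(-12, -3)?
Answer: 127296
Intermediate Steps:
Z(r, P) = 4*P
(156*(-68))*Z(-12, -3) = (156*(-68))*(4*(-3)) = -10608*(-12) = 127296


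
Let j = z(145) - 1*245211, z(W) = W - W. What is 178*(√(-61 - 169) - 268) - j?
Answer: 197507 + 178*I*√230 ≈ 1.9751e+5 + 2699.5*I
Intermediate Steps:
z(W) = 0
j = -245211 (j = 0 - 1*245211 = 0 - 245211 = -245211)
178*(√(-61 - 169) - 268) - j = 178*(√(-61 - 169) - 268) - 1*(-245211) = 178*(√(-230) - 268) + 245211 = 178*(I*√230 - 268) + 245211 = 178*(-268 + I*√230) + 245211 = (-47704 + 178*I*√230) + 245211 = 197507 + 178*I*√230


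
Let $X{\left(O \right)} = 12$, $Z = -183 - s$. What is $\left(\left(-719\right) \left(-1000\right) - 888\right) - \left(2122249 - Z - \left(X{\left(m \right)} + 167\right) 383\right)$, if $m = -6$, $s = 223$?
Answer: $-1335986$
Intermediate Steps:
$Z = -406$ ($Z = -183 - 223 = -406$)
$\left(\left(-719\right) \left(-1000\right) - 888\right) - \left(2122249 - Z - \left(X{\left(m \right)} + 167\right) 383\right) = \left(\left(-719\right) \left(-1000\right) - 888\right) - \left(2122655 - \left(12 + 167\right) 383\right) = \left(719000 - 888\right) + \left(\left(179 \cdot 383 - 406\right) - 2122249\right) = 718112 + \left(\left(68557 - 406\right) - 2122249\right) = 718112 + \left(68151 - 2122249\right) = 718112 - 2054098 = -1335986$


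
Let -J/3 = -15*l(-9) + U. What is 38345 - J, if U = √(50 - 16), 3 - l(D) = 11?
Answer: 38705 + 3*√34 ≈ 38723.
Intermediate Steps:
l(D) = -8 (l(D) = 3 - 1*11 = 3 - 11 = -8)
U = √34 ≈ 5.8309
J = -360 - 3*√34 (J = -3*(-15*(-8) + √34) = -3*(120 + √34) = -360 - 3*√34 ≈ -377.49)
38345 - J = 38345 - (-360 - 3*√34) = 38345 + (360 + 3*√34) = 38705 + 3*√34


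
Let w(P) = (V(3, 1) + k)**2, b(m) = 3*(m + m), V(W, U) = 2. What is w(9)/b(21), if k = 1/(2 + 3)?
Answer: 121/3150 ≈ 0.038413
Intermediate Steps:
b(m) = 6*m (b(m) = 3*(2*m) = 6*m)
k = 1/5 ≈ 0.20000
w(P) = 121/25 (w(P) = (2 + 1/5)**2 = (11/5)**2 = 121/25)
w(9)/b(21) = 121/(25*((6*21))) = (121/25)/126 = (121/25)*(1/126) = 121/3150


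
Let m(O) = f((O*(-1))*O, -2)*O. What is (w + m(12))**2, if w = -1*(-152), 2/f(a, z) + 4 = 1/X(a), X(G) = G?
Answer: 7097725504/332929 ≈ 21319.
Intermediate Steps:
f(a, z) = 2/(-4 + 1/a)
m(O) = 2*O**3/(-1 - 4*O**2) (m(O) = (-2*(O*(-1))*O/(-1 + 4*((O*(-1))*O)))*O = (-2*(-O)*O/(-1 + 4*((-O)*O)))*O = (-2*(-O**2)/(-1 + 4*(-O**2)))*O = (-2*(-O**2)/(-1 - 4*O**2))*O = (2*O**2/(-1 - 4*O**2))*O = 2*O**3/(-1 - 4*O**2))
w = 152
(w + m(12))**2 = (152 + 2*12**3/(-1 - 4*12**2))**2 = (152 + 2*1728/(-1 - 4*144))**2 = (152 + 2*1728/(-1 - 576))**2 = (152 + 2*1728/(-577))**2 = (152 + 2*1728*(-1/577))**2 = (152 - 3456/577)**2 = (84248/577)**2 = 7097725504/332929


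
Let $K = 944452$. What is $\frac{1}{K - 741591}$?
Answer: $\frac{1}{202861} \approx 4.9295 \cdot 10^{-6}$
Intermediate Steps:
$\frac{1}{K - 741591} = \frac{1}{944452 - 741591} = \frac{1}{202861}$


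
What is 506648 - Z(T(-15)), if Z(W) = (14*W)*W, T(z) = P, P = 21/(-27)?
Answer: 41037802/81 ≈ 5.0664e+5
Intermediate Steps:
P = -7/9 (P = 21*(-1/27) = -7/9 ≈ -0.77778)
T(z) = -7/9
Z(W) = 14*W²
506648 - Z(T(-15)) = 506648 - 14*(-7/9)² = 506648 - 14*49/81 = 506648 - 1*686/81 = 506648 - 686/81 = 41037802/81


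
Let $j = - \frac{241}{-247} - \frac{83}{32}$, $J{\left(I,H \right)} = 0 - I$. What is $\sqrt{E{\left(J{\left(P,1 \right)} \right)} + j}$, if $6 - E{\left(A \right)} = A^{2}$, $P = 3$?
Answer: $\frac{23 i \sqrt{34086}}{1976} \approx 2.149 i$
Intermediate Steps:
$J{\left(I,H \right)} = - I$
$E{\left(A \right)} = 6 - A^{2}$
$j = - \frac{12789}{7904}$ ($j = \left(-241\right) \left(- \frac{1}{247}\right) - \frac{83}{32} = \frac{241}{247} - \frac{83}{32} = - \frac{12789}{7904} \approx -1.618$)
$\sqrt{E{\left(J{\left(P,1 \right)} \right)} + j} = \sqrt{\left(6 - \left(\left(-1\right) 3\right)^{2}\right) - \frac{12789}{7904}} = \sqrt{\left(6 - \left(-3\right)^{2}\right) - \frac{12789}{7904}} = \sqrt{\left(6 - 9\right) - \frac{12789}{7904}} = \sqrt{-3 - \frac{12789}{7904}} = \sqrt{- \frac{36501}{7904}} = \frac{23 i \sqrt{34086}}{1976}$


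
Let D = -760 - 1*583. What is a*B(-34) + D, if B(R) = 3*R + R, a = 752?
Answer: -103615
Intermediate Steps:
B(R) = 4*R
D = -1343 (D = -760 - 583 = -1343)
a*B(-34) + D = 752*(4*(-34)) - 1343 = 752*(-136) - 1343 = -102272 - 1343 = -103615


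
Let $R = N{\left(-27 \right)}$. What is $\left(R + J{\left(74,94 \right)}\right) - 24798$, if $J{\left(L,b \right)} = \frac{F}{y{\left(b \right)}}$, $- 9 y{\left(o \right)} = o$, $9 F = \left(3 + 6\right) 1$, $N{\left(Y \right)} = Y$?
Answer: $- \frac{2333559}{94} \approx -24825.0$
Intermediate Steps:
$R = -27$
$F = 1$ ($F = \frac{\left(3 + 6\right) 1}{9} = \frac{9 \cdot 1}{9} = \frac{1}{9} \cdot 9 = 1$)
$y{\left(o \right)} = - \frac{o}{9}$
$J{\left(L,b \right)} = - \frac{9}{b}$ ($J{\left(L,b \right)} = 1 \frac{1}{\left(- \frac{1}{9}\right) b} = 1 \left(- \frac{9}{b}\right) = - \frac{9}{b}$)
$\left(R + J{\left(74,94 \right)}\right) - 24798 = \left(-27 - \frac{9}{94}\right) - 24798 = - \frac{2547}{94} - 24798 = - \frac{2333559}{94}$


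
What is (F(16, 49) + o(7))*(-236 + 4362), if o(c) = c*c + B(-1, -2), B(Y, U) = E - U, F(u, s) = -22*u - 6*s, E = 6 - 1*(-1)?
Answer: -2426088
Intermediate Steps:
E = 7 (E = 6 + 1 = 7)
B(Y, U) = 7 - U
o(c) = 9 + c**2 (o(c) = c*c + (7 - 1*(-2)) = c**2 + (7 + 2) = c**2 + 9 = 9 + c**2)
(F(16, 49) + o(7))*(-236 + 4362) = ((-22*16 - 6*49) + (9 + 7**2))*(-236 + 4362) = ((-352 - 294) + (9 + 49))*4126 = (-646 + 58)*4126 = -588*4126 = -2426088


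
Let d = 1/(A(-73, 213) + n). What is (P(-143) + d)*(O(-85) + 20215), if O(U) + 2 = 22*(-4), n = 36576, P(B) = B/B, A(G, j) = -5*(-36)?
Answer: 739734625/36756 ≈ 20126.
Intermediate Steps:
A(G, j) = 180
P(B) = 1
d = 1/36756 (d = 1/(180 + 36576) = 1/36756 ≈ 2.7206e-5)
O(U) = -90 (O(U) = -2 + 22*(-4) = -2 - 88 = -90)
(P(-143) + d)*(O(-85) + 20215) = (1 + 1/36756)*(-90 + 20215) = (36757/36756)*20125 = 739734625/36756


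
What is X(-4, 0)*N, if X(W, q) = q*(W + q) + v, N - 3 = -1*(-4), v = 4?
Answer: 28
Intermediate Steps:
N = 7 (N = 3 - 1*(-4) = 3 + 4 = 7)
X(W, q) = 4 + q*(W + q) (X(W, q) = q*(W + q) + 4 = 4 + q*(W + q))
X(-4, 0)*N = (4 + 0² - 4*0)*7 = (4 + 0 + 0)*7 = 4*7 = 28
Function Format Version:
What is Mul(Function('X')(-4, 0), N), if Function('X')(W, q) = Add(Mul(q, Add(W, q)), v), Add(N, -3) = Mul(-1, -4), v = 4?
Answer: 28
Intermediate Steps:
N = 7 (N = Add(3, Mul(-1, -4)) = Add(3, 4) = 7)
Function('X')(W, q) = Add(4, Mul(q, Add(W, q))) (Function('X')(W, q) = Add(Mul(q, Add(W, q)), 4) = Add(4, Mul(q, Add(W, q))))
Mul(Function('X')(-4, 0), N) = Mul(Add(4, Pow(0, 2), Mul(-4, 0)), 7) = Mul(Add(4, 0, 0), 7) = Mul(4, 7) = 28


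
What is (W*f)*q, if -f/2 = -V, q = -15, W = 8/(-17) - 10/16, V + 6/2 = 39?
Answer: 20115/17 ≈ 1183.2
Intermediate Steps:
V = 36 (V = -3 + 39 = 36)
W = -149/136 (W = 8*(-1/17) - 10*1/16 = -8/17 - 5/8 = -149/136 ≈ -1.0956)
f = 72 (f = -(-2)*36 = -2*(-36) = 72)
(W*f)*q = -149/136*72*(-15) = -1341/17*(-15) = 20115/17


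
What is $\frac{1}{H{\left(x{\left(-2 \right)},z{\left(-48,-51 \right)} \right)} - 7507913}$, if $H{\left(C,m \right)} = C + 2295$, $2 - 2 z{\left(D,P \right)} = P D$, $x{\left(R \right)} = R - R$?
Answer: $- \frac{1}{7505618} \approx -1.3323 \cdot 10^{-7}$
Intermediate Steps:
$x{\left(R \right)} = 0$
$z{\left(D,P \right)} = 1 - \frac{D P}{2}$ ($z{\left(D,P \right)} = 1 - \frac{P D}{2} = 1 - \frac{D P}{2}$)
$H{\left(C,m \right)} = 2295 + C$
$\frac{1}{H{\left(x{\left(-2 \right)},z{\left(-48,-51 \right)} \right)} - 7507913} = \frac{1}{\left(2295 + 0\right) - 7507913} = \frac{1}{2295 - 7507913} = \frac{1}{-7505618} = - \frac{1}{7505618}$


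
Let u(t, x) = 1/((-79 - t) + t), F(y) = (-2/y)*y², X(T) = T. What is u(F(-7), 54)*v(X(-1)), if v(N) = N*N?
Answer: -1/79 ≈ -0.012658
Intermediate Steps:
v(N) = N²
F(y) = -2*y
u(t, x) = -1/79 (u(t, x) = 1/(-79) = -1/79)
u(F(-7), 54)*v(X(-1)) = -1/79*(-1)² = -1/79*1 = -1/79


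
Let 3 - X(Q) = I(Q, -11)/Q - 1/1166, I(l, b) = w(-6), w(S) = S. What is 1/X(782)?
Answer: 455906/1371607 ≈ 0.33239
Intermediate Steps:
I(l, b) = -6
X(Q) = 3499/1166 + 6/Q (X(Q) = 3 - (-6/Q - 1/1166) = 3 - (-1/1166 - 6/Q) = 3 + (1/1166 + 6/Q) = 3499/1166 + 6/Q)
1/X(782) = 1/(3499/1166 + 6/782) = 1/(3499/1166 + 6*(1/782)) = 1/(3499/1166 + 3/391) = 1/(1371607/455906) = 455906/1371607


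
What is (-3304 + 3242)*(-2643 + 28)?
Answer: 162130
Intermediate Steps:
(-3304 + 3242)*(-2643 + 28) = -62*(-2615) = 162130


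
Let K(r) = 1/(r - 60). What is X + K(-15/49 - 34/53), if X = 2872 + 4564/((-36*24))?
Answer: 98008775339/34188696 ≈ 2866.7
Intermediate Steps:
K(r) = 1/(-60 + r)
X = 619211/216 (X = 2872 + 4564/(-864) = 2872 + 4564*(-1/864) = 2872 - 1141/216 = 619211/216 ≈ 2866.7)
X + K(-15/49 - 34/53) = 619211/216 + 1/(-60 + (-15/49 - 34/53)) = 619211/216 + 1/(-60 - 2461/2597) = 619211/216 + 1/(-158281/2597) = 619211/216 - 2597/158281 = 98008775339/34188696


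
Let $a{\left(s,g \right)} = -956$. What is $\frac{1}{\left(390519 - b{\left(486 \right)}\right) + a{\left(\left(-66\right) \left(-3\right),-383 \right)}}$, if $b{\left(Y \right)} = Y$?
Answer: $\frac{1}{389077} \approx 2.5702 \cdot 10^{-6}$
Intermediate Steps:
$\frac{1}{\left(390519 - b{\left(486 \right)}\right) + a{\left(\left(-66\right) \left(-3\right),-383 \right)}} = \frac{1}{\left(390519 - 486\right) - 956} = \frac{1}{390033 - 956} = \frac{1}{389077}$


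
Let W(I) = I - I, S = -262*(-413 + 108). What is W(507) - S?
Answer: -79910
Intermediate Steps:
S = 79910 (S = -262*(-305) = 79910)
W(I) = 0
W(507) - S = 0 - 1*79910 = 0 - 79910 = -79910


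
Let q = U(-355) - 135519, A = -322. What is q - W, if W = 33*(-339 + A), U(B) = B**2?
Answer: 12319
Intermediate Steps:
q = -9494 (q = (-355)**2 - 135519 = 126025 - 135519 = -9494)
W = -21813 (W = 33*(-339 - 322) = 33*(-661) = -21813)
q - W = -9494 - 1*(-21813) = -9494 + 21813 = 12319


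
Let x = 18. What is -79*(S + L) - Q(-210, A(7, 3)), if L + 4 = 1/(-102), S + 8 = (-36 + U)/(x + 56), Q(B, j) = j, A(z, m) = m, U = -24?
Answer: 3811093/3774 ≈ 1009.8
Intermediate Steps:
S = -326/37 (S = -8 + (-36 - 24)/(18 + 56) = -8 - 60/74 = -8 - 60*1/74 = -8 - 30/37 = -326/37 ≈ -8.8108)
L = -409/102 (L = -4 + 1/(-102) = -4 - 1/102 = -409/102 ≈ -4.0098)
-79*(S + L) - Q(-210, A(7, 3)) = -79*(-326/37 - 409/102) - 1*3 = -79*(-48385/3774) - 3 = 3822415/3774 - 3 = 3811093/3774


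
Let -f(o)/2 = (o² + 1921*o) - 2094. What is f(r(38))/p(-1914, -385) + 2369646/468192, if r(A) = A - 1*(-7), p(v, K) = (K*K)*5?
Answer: 279220464561/57831466000 ≈ 4.8282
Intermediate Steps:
p(v, K) = 5*K² (p(v, K) = K²*5 = 5*K²)
r(A) = 7 + A (r(A) = A + 7 = 7 + A)
f(o) = 4188 - 3842*o - 2*o² (f(o) = -2*((o² + 1921*o) - 2094) = -2*(-2094 + o² + 1921*o) = 4188 - 3842*o - 2*o²)
f(r(38))/p(-1914, -385) + 2369646/468192 = (4188 - 3842*(7 + 38) - 2*(7 + 38)²)/((5*(-385)²)) + 2369646/468192 = (4188 - 3842*45 - 2*45²)/((5*148225)) + 2369646*(1/468192) = (4188 - 172890 - 2*2025)/741125 + 394941/78032 = (4188 - 172890 - 4050)*(1/741125) + 394941/78032 = -172752*1/741125 + 394941/78032 = -172752/741125 + 394941/78032 = 279220464561/57831466000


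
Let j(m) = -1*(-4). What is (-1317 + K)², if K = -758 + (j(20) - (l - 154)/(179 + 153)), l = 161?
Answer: 472764881241/110224 ≈ 4.2891e+6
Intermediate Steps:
j(m) = 4
K = -250335/332 (K = -758 + (4 - (161 - 154)/(179 + 153)) = -758 + (4 - 7/332) = -758 + 1321/332 = -250335/332 ≈ -754.02)
(-1317 + K)² = (-1317 - 250335/332)² = (-687579/332)² = 472764881241/110224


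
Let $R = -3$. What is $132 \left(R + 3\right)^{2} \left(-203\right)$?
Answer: $0$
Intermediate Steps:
$132 \left(R + 3\right)^{2} \left(-203\right) = 132 \left(-3 + 3\right)^{2} \left(-203\right) = 132 \cdot 0^{2} \left(-203\right) = 132 \cdot 0 \left(-203\right) = 0 \left(-203\right) = 0$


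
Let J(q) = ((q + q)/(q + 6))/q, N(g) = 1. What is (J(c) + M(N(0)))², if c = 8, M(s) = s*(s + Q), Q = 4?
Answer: 1296/49 ≈ 26.449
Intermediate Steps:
M(s) = s*(4 + s) (M(s) = s*(s + 4) = s*(4 + s))
J(q) = 2/(6 + q) (J(q) = ((2*q)/(6 + q))/q = (2*q/(6 + q))/q = 2/(6 + q))
(J(c) + M(N(0)))² = (2/(6 + 8) + 1*(4 + 1))² = (2/14 + 1*5)² = (2*(1/14) + 5)² = (⅐ + 5)² = (36/7)² = 1296/49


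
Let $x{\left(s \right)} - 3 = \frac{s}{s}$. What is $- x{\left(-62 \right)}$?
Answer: $-4$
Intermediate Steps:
$x{\left(s \right)} = 4$ ($x{\left(s \right)} = 3 + \frac{s}{s} = 3 + 1 = 4$)
$- x{\left(-62 \right)} = \left(-1\right) 4 = -4$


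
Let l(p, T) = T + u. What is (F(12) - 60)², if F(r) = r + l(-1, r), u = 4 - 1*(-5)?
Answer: 729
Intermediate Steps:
u = 9 (u = 4 + 5 = 9)
l(p, T) = 9 + T (l(p, T) = T + 9 = 9 + T)
F(r) = 9 + 2*r (F(r) = r + (9 + r) = 9 + 2*r)
(F(12) - 60)² = ((9 + 2*12) - 60)² = ((9 + 24) - 60)² = (33 - 60)² = (-27)² = 729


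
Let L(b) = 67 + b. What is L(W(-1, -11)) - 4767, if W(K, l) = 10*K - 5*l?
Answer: -4655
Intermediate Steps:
W(K, l) = -5*l + 10*K
L(W(-1, -11)) - 4767 = (67 + (-5*(-11) + 10*(-1))) - 4767 = (67 + (55 - 10)) - 4767 = (67 + 45) - 4767 = 112 - 4767 = -4655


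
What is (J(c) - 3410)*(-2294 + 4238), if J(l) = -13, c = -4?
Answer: -6654312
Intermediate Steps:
(J(c) - 3410)*(-2294 + 4238) = (-13 - 3410)*(-2294 + 4238) = -3423*1944 = -6654312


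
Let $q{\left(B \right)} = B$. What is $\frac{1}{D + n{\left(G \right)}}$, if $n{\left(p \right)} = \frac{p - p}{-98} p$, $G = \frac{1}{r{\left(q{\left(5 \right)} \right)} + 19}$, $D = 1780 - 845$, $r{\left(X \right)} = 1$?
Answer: $\frac{1}{935} \approx 0.0010695$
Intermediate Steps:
$D = 935$
$G = \frac{1}{20}$ ($G = \frac{1}{1 + 19} = \frac{1}{20} \approx 0.05$)
$n{\left(p \right)} = 0$ ($n{\left(p \right)} = 0 \left(- \frac{1}{98}\right) p = 0 p = 0$)
$\frac{1}{D + n{\left(G \right)}} = \frac{1}{935 + 0} = \frac{1}{935}$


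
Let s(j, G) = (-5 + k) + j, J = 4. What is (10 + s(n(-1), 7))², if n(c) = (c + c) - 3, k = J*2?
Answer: 64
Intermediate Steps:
k = 8 (k = 4*2 = 8)
n(c) = -3 + 2*c (n(c) = 2*c - 3 = -3 + 2*c)
s(j, G) = 3 + j (s(j, G) = (-5 + 8) + j = 3 + j)
(10 + s(n(-1), 7))² = (10 + (3 + (-3 + 2*(-1))))² = (10 + (3 + (-3 - 2)))² = (10 + (3 - 5))² = (10 - 2)² = 8² = 64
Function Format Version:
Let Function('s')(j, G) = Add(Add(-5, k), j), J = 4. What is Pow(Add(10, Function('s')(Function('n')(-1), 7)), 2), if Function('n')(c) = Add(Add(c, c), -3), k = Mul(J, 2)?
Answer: 64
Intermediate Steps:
k = 8 (k = Mul(4, 2) = 8)
Function('n')(c) = Add(-3, Mul(2, c)) (Function('n')(c) = Add(Mul(2, c), -3) = Add(-3, Mul(2, c)))
Function('s')(j, G) = Add(3, j) (Function('s')(j, G) = Add(Add(-5, 8), j) = Add(3, j))
Pow(Add(10, Function('s')(Function('n')(-1), 7)), 2) = Pow(Add(10, Add(3, Add(-3, Mul(2, -1)))), 2) = Pow(Add(10, Add(3, Add(-3, -2))), 2) = Pow(Add(10, Add(3, -5)), 2) = Pow(Add(10, -2), 2) = Pow(8, 2) = 64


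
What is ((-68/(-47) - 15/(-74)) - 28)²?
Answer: 8399172609/12096484 ≈ 694.35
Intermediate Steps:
((-68/(-47) - 15/(-74)) - 28)² = ((-68*(-1/47) - 15*(-1/74)) - 28)² = ((68/47 + 15/74) - 28)² = (5737/3478 - 28)² = (-91647/3478)² = 8399172609/12096484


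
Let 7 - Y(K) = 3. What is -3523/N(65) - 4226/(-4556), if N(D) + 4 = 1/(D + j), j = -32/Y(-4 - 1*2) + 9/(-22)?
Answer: 37321238/42143 ≈ 885.59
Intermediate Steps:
Y(K) = 4 (Y(K) = 7 - 1*3 = 7 - 3 = 4)
j = -185/22 (j = -32/4 + 9/(-22) = -32*¼ + 9*(-1/22) = -8 - 9/22 = -185/22 ≈ -8.4091)
N(D) = -4 + 1/(-185/22 + D) (N(D) = -4 + 1/(D - 185/22) = -4 + 1/(-185/22 + D))
-3523/N(65) - 4226/(-4556) = -3523*(185 - 22*65)/(2*(-381 + 44*65)) - 4226/(-4556) = -3523*(185 - 1430)/(2*(-381 + 2860)) - 4226*(-1/4556) = -3523/(2*2479/(-1245)) + 2113/2278 = -3523/(2*(-1/1245)*2479) + 2113/2278 = -3523/(-4958/1245) + 2113/2278 = -3523*(-1245/4958) + 2113/2278 = 4386135/4958 + 2113/2278 = 37321238/42143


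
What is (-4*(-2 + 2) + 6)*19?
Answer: 114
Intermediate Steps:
(-4*(-2 + 2) + 6)*19 = (-4*0 + 6)*19 = (0 + 6)*19 = 6*19 = 114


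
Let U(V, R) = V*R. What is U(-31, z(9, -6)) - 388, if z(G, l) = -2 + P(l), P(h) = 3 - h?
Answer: -605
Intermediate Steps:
z(G, l) = 1 - l (z(G, l) = -2 + (3 - l) = 1 - l)
U(V, R) = R*V
U(-31, z(9, -6)) - 388 = (1 - 1*(-6))*(-31) - 388 = (1 + 6)*(-31) - 388 = 7*(-31) - 388 = -217 - 388 = -605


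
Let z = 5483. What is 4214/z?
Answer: 4214/5483 ≈ 0.76856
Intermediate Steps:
4214/z = 4214/5483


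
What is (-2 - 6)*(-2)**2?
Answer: -32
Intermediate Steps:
(-2 - 6)*(-2)**2 = -8*4 = -32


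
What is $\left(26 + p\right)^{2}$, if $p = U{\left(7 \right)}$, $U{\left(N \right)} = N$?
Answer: $1089$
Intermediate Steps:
$p = 7$
$\left(26 + p\right)^{2} = \left(26 + 7\right)^{2} = 33^{2} = 1089$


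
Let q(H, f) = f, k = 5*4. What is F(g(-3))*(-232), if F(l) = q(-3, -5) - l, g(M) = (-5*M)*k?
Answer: 70760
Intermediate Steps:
k = 20
g(M) = -100*M (g(M) = -5*M*20 = -100*M)
F(l) = -5 - l
F(g(-3))*(-232) = (-5 - (-100)*(-3))*(-232) = (-5 - 1*300)*(-232) = (-5 - 300)*(-232) = -305*(-232) = 70760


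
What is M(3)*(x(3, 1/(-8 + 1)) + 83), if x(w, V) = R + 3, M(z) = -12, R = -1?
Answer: -1020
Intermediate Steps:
x(w, V) = 2 (x(w, V) = -1 + 3 = 2)
M(3)*(x(3, 1/(-8 + 1)) + 83) = -12*(2 + 83) = -12*85 = -1020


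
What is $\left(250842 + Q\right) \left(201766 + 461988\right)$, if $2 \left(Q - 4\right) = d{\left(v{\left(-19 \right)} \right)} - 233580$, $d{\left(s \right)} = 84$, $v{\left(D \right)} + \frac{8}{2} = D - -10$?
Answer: $89008083892$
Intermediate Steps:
$v{\left(D \right)} = 6 + D$ ($v{\left(D \right)} = -4 + \left(D - -10\right) = -4 + \left(D + 10\right) = -4 + \left(10 + D\right) = 6 + D$)
$Q = -116744$ ($Q = 4 + \frac{84 - 233580}{2} = 4 + \frac{1}{2} \left(-233496\right) = 4 - 116748 = -116744$)
$\left(250842 + Q\right) \left(201766 + 461988\right) = \left(250842 - 116744\right) \left(201766 + 461988\right) = 134098 \cdot 663754 = 89008083892$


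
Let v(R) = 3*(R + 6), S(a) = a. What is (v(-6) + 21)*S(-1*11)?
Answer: -231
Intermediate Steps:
v(R) = 18 + 3*R (v(R) = 3*(6 + R) = 18 + 3*R)
(v(-6) + 21)*S(-1*11) = ((18 + 3*(-6)) + 21)*(-1*11) = ((18 - 18) + 21)*(-11) = (0 + 21)*(-11) = 21*(-11) = -231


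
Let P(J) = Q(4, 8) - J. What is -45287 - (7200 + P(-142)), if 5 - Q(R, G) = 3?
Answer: -52631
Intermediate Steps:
Q(R, G) = 2 (Q(R, G) = 5 - 1*3 = 5 - 3 = 2)
P(J) = 2 - J
-45287 - (7200 + P(-142)) = -45287 - (7200 + (2 - 1*(-142))) = -45287 - (7200 + (2 + 142)) = -45287 - (7200 + 144) = -45287 - 1*7344 = -45287 - 7344 = -52631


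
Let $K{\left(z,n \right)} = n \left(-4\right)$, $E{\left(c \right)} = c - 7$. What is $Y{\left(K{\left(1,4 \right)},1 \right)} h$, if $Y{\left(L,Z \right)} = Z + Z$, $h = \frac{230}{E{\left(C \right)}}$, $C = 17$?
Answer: $46$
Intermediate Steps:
$E{\left(c \right)} = -7 + c$
$K{\left(z,n \right)} = - 4 n$
$h = 23$ ($h = \frac{230}{-7 + 17} = \frac{230}{10} = 230 \cdot \frac{1}{10} = 23$)
$Y{\left(L,Z \right)} = 2 Z$
$Y{\left(K{\left(1,4 \right)},1 \right)} h = 2 \cdot 1 \cdot 23 = 2 \cdot 23 = 46$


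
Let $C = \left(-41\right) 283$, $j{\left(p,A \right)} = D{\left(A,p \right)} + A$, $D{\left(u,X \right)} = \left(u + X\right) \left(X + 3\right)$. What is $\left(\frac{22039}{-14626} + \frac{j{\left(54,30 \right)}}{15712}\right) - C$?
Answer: $\frac{666534165409}{57450928} \approx 11602.0$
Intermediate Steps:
$D{\left(u,X \right)} = \left(3 + X\right) \left(X + u\right)$ ($D{\left(u,X \right)} = \left(X + u\right) \left(3 + X\right) = \left(3 + X\right) \left(X + u\right)$)
$j{\left(p,A \right)} = p^{2} + 3 p + 4 A + A p$ ($j{\left(p,A \right)} = \left(p^{2} + 3 p + 3 A + p A\right) + A = \left(p^{2} + 3 p + 3 A + A p\right) + A = \left(p^{2} + 3 A + 3 p + A p\right) + A = p^{2} + 3 p + 4 A + A p$)
$C = -11603$
$\left(\frac{22039}{-14626} + \frac{j{\left(54,30 \right)}}{15712}\right) - C = \left(\frac{22039}{-14626} + \frac{54^{2} + 3 \cdot 54 + 4 \cdot 30 + 30 \cdot 54}{15712}\right) - -11603 = \left(22039 \left(- \frac{1}{14626}\right) + \left(2916 + 162 + 120 + 1620\right) \frac{1}{15712}\right) + 11603 = \left(- \frac{22039}{14626} + 4818 \cdot \frac{1}{15712}\right) + 11603 = \left(- \frac{22039}{14626} + \frac{2409}{7856}\right) + 11603 = - \frac{68952175}{57450928} + 11603 = \frac{666534165409}{57450928}$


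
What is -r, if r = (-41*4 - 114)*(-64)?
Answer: -17792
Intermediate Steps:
r = 17792 (r = (-164 - 114)*(-64) = -278*(-64) = 17792)
-r = -1*17792 = -17792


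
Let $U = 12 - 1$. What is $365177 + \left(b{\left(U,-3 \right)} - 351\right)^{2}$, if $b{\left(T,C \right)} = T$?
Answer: $480777$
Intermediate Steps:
$U = 11$
$365177 + \left(b{\left(U,-3 \right)} - 351\right)^{2} = 365177 + \left(11 - 351\right)^{2} = 365177 + \left(-340\right)^{2} = 365177 + 115600 = 480777$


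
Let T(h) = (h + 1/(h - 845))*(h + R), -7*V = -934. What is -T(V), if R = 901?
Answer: -33686616405/244069 ≈ -1.3802e+5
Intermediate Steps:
V = 934/7 (V = -⅐*(-934) = 934/7 ≈ 133.43)
T(h) = (901 + h)*(h + 1/(-845 + h)) (T(h) = (h + 1/(h - 845))*(h + 901) = (h + 1/(-845 + h))*(901 + h) = (901 + h)*(h + 1/(-845 + h)))
-T(V) = -(901 + (934/7)³ - 761344*934/7 + 56*(934/7)²)/(-845 + 934/7) = -(901 + 814780504/343 - 711095296/7 + 56*(872356/49))/(-4981/7) = -(-7)*(901 + 814780504/343 - 711095296/7 + 6978848/7)/4981 = -(-7)*(-33686616405)/(4981*343) = -1*33686616405/244069 = -33686616405/244069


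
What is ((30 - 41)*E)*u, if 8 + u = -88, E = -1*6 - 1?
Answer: -7392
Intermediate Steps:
E = -7 (E = -6 - 1 = -7)
u = -96 (u = -8 - 88 = -96)
((30 - 41)*E)*u = ((30 - 41)*(-7))*(-96) = -11*(-7)*(-96) = 77*(-96) = -7392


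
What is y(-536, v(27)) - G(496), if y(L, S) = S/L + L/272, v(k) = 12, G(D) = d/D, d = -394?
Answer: -338577/282472 ≈ -1.1986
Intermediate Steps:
G(D) = -394/D
y(L, S) = L/272 + S/L (y(L, S) = S/L + L*(1/272) = S/L + L/272 = L/272 + S/L)
y(-536, v(27)) - G(496) = ((1/272)*(-536) + 12/(-536)) - (-394)/496 = (-67/34 + 12*(-1/536)) - (-394)/496 = (-67/34 - 3/134) - 1*(-197/248) = -2270/1139 + 197/248 = -338577/282472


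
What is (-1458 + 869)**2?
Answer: 346921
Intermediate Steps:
(-1458 + 869)**2 = (-589)**2 = 346921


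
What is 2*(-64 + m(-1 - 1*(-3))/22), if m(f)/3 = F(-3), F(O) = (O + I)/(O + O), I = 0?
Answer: -2813/22 ≈ -127.86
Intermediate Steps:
F(O) = 1/2 (F(O) = (O + 0)/(O + O) = O/((2*O)) = O*(1/(2*O)) = 1/2)
m(f) = 3/2 (m(f) = 3*(1/2) = 3/2)
2*(-64 + m(-1 - 1*(-3))/22) = 2*(-64 + (3/2)/22) = 2*(-64 + (3/2)*(1/22)) = 2*(-64 + 3/44) = 2*(-2813/44) = -2813/22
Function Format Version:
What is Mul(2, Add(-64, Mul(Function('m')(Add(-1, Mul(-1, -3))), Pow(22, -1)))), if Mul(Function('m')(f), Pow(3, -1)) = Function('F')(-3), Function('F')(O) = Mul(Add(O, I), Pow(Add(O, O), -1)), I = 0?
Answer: Rational(-2813, 22) ≈ -127.86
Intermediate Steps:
Function('F')(O) = Rational(1, 2) (Function('F')(O) = Mul(Add(O, 0), Pow(Add(O, O), -1)) = Mul(O, Pow(Mul(2, O), -1)) = Mul(O, Mul(Rational(1, 2), Pow(O, -1))) = Rational(1, 2))
Function('m')(f) = Rational(3, 2) (Function('m')(f) = Mul(3, Rational(1, 2)) = Rational(3, 2))
Mul(2, Add(-64, Mul(Function('m')(Add(-1, Mul(-1, -3))), Pow(22, -1)))) = Mul(2, Add(-64, Mul(Rational(3, 2), Pow(22, -1)))) = Mul(2, Add(-64, Mul(Rational(3, 2), Rational(1, 22)))) = Mul(2, Add(-64, Rational(3, 44))) = Mul(2, Rational(-2813, 44)) = Rational(-2813, 22)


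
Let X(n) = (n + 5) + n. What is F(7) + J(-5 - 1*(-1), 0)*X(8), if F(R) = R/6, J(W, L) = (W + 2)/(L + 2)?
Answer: -119/6 ≈ -19.833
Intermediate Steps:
X(n) = 5 + 2*n (X(n) = (5 + n) + n = 5 + 2*n)
J(W, L) = (2 + W)/(2 + L)
F(R) = R/6 (F(R) = R*(⅙) = R/6)
F(7) + J(-5 - 1*(-1), 0)*X(8) = (⅙)*7 + ((2 + (-5 - 1*(-1)))/(2 + 0))*(5 + 2*8) = 7/6 + ((2 + (-5 + 1))/2)*(5 + 16) = 7/6 + ((2 - 4)/2)*21 = 7/6 + ((½)*(-2))*21 = 7/6 - 1*21 = 7/6 - 21 = -119/6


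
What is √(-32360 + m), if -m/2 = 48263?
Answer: I*√128886 ≈ 359.01*I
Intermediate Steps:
m = -96526 (m = -2*48263 = -96526)
√(-32360 + m) = √(-32360 - 96526) = √(-128886) = I*√128886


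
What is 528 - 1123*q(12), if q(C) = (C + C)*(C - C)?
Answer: 528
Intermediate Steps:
q(C) = 0 (q(C) = (2*C)*0 = 0)
528 - 1123*q(12) = 528 - 1123*0 = 528 + 0 = 528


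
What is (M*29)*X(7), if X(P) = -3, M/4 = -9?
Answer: 3132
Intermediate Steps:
M = -36 (M = 4*(-9) = -36)
(M*29)*X(7) = -36*29*(-3) = -1044*(-3) = 3132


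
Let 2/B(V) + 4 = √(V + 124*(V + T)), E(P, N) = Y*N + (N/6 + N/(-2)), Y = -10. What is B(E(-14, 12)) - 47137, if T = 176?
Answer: -74335047/1577 + √1581/1577 ≈ -47137.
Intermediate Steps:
E(P, N) = -31*N/3 (E(P, N) = -10*N + (N/6 + N/(-2)) = -10*N + (N*(⅙) + N*(-½)) = -10*N + (N/6 - N/2) = -10*N - N/3 = -31*N/3)
B(V) = 2/(-4 + √(21824 + 125*V)) (B(V) = 2/(-4 + √(V + 124*(V + 176))) = 2/(-4 + √(V + 124*(176 + V))) = 2/(-4 + √(V + (21824 + 124*V))) = 2/(-4 + √(21824 + 125*V)))
B(E(-14, 12)) - 47137 = 2/(-4 + √(21824 + 125*(-31/3*12))) - 47137 = 2/(-4 + √(21824 + 125*(-124))) - 47137 = 2/(-4 + √(21824 - 15500)) - 47137 = 2/(-4 + √6324) - 47137 = 2/(-4 + 2*√1581) - 47137 = -47137 + 2/(-4 + 2*√1581)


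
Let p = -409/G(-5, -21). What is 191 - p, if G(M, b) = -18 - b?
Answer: 982/3 ≈ 327.33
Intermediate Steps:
p = -409/3 (p = -409/(-18 - 1*(-21)) = -409/(-18 + 21) = -409/3 ≈ -136.33)
191 - p = 191 - 1*(-409/3) = 191 + 409/3 = 982/3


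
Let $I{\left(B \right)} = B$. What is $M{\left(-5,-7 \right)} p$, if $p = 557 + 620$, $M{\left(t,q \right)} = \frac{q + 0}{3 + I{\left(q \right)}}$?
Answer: $\frac{8239}{4} \approx 2059.8$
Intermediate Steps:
$M{\left(t,q \right)} = \frac{q}{3 + q}$ ($M{\left(t,q \right)} = \frac{q + 0}{3 + q} = \frac{q}{3 + q}$)
$p = 1177$
$M{\left(-5,-7 \right)} p = - \frac{7}{3 - 7} \cdot 1177 = - \frac{7}{-4} \cdot 1177 = \left(-7\right) \left(- \frac{1}{4}\right) 1177 = \frac{7}{4} \cdot 1177 = \frac{8239}{4}$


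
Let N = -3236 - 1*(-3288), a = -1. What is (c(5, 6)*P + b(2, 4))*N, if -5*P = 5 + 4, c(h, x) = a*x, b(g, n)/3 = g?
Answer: 4368/5 ≈ 873.60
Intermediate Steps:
b(g, n) = 3*g
c(h, x) = -x
P = -9/5 (P = -(5 + 4)/5 = -⅕*9 = -9/5 ≈ -1.8000)
N = 52 (N = -3236 + 3288 = 52)
(c(5, 6)*P + b(2, 4))*N = (-1*6*(-9/5) + 3*2)*52 = (-6*(-9/5) + 6)*52 = (54/5 + 6)*52 = (84/5)*52 = 4368/5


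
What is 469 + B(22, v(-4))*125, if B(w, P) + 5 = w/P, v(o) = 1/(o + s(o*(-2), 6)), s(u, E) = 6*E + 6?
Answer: 104344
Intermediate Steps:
s(u, E) = 6 + 6*E
v(o) = 1/(42 + o) (v(o) = 1/(o + (6 + 6*6)) = 1/(o + (6 + 36)) = 1/(o + 42) = 1/(42 + o))
B(w, P) = -5 + w/P
469 + B(22, v(-4))*125 = 469 + (-5 + 22/(1/(42 - 4)))*125 = 469 + (-5 + 22/(1/38))*125 = 469 + (-5 + 22*38)*125 = 469 + (-5 + 836)*125 = 469 + 831*125 = 469 + 103875 = 104344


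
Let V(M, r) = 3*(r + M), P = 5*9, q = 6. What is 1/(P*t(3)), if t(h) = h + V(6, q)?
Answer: 1/1755 ≈ 0.00056980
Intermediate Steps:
P = 45
V(M, r) = 3*M + 3*r (V(M, r) = 3*(M + r) = 3*M + 3*r)
t(h) = 36 + h (t(h) = h + (3*6 + 3*6) = h + (18 + 18) = h + 36 = 36 + h)
1/(P*t(3)) = 1/(45*(36 + 3)) = 1/(45*39) = 1/1755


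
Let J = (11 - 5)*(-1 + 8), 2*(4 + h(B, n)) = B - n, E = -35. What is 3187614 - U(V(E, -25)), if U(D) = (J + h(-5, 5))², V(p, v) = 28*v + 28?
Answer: 3186525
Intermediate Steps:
h(B, n) = -4 + B/2 - n/2 (h(B, n) = -4 + (B - n)/2 = -4 + (B/2 - n/2) = -4 + B/2 - n/2)
J = 42 (J = 6*7 = 42)
V(p, v) = 28 + 28*v
U(D) = 1089 (U(D) = (42 + (-4 + (½)*(-5) - ½*5))² = (42 + (-4 - 5/2 - 5/2))² = (42 - 9)² = 33² = 1089)
3187614 - U(V(E, -25)) = 3187614 - 1*1089 = 3187614 - 1089 = 3186525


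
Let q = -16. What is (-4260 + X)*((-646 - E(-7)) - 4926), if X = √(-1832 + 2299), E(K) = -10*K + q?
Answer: 23966760 - 5626*√467 ≈ 2.3845e+7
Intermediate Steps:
E(K) = -16 - 10*K (E(K) = -10*K - 16 = -16 - 10*K)
X = √467 ≈ 21.610
(-4260 + X)*((-646 - E(-7)) - 4926) = (-4260 + √467)*((-646 - (-16 - 10*(-7))) - 4926) = (-4260 + √467)*((-646 - (-16 + 70)) - 4926) = (-4260 + √467)*((-646 - 1*54) - 4926) = (-4260 + √467)*((-646 - 54) - 4926) = (-4260 + √467)*(-700 - 4926) = (-4260 + √467)*(-5626) = 23966760 - 5626*√467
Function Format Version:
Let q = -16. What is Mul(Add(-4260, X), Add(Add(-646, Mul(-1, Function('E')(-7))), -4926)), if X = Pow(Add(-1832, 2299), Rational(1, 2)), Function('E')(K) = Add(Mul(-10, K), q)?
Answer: Add(23966760, Mul(-5626, Pow(467, Rational(1, 2)))) ≈ 2.3845e+7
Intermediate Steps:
Function('E')(K) = Add(-16, Mul(-10, K)) (Function('E')(K) = Add(Mul(-10, K), -16) = Add(-16, Mul(-10, K)))
X = Pow(467, Rational(1, 2)) ≈ 21.610
Mul(Add(-4260, X), Add(Add(-646, Mul(-1, Function('E')(-7))), -4926)) = Mul(Add(-4260, Pow(467, Rational(1, 2))), Add(Add(-646, Mul(-1, Add(-16, Mul(-10, -7)))), -4926)) = Mul(Add(-4260, Pow(467, Rational(1, 2))), Add(Add(-646, Mul(-1, Add(-16, 70))), -4926)) = Mul(Add(-4260, Pow(467, Rational(1, 2))), Add(Add(-646, Mul(-1, 54)), -4926)) = Mul(Add(-4260, Pow(467, Rational(1, 2))), Add(Add(-646, -54), -4926)) = Mul(Add(-4260, Pow(467, Rational(1, 2))), Add(-700, -4926)) = Mul(Add(-4260, Pow(467, Rational(1, 2))), -5626) = Add(23966760, Mul(-5626, Pow(467, Rational(1, 2))))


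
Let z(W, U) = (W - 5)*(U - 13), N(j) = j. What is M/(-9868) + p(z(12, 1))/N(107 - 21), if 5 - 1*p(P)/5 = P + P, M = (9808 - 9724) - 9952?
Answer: 951/86 ≈ 11.058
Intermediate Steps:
z(W, U) = (-13 + U)*(-5 + W) (z(W, U) = (-5 + W)*(-13 + U) = (-13 + U)*(-5 + W))
M = -9868 (M = 84 - 9952 = -9868)
p(P) = 25 - 10*P (p(P) = 25 - 5*(P + P) = 25 - 10*P)
M/(-9868) + p(z(12, 1))/N(107 - 21) = -9868/(-9868) + (25 - 10*(65 - 13*12 - 5*1 + 1*12))/(107 - 21) = -9868*(-1/9868) + (25 - 10*(65 - 156 - 5 + 12))/86 = 1 + (25 - 10*(-84))*(1/86) = 1 + (25 + 840)*(1/86) = 1 + 865*(1/86) = 1 + 865/86 = 951/86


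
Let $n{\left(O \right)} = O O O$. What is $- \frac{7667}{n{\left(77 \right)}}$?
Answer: $- \frac{697}{41503} \approx -0.016794$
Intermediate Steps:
$n{\left(O \right)} = O^{3}$ ($n{\left(O \right)} = O^{2} O = O^{3}$)
$- \frac{7667}{n{\left(77 \right)}} = - \frac{7667}{77^{3}} = - \frac{7667}{456533} = \left(-7667\right) \frac{1}{456533} = - \frac{697}{41503}$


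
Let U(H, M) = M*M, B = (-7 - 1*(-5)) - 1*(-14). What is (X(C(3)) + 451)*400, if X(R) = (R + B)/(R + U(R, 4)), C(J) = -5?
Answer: 1987200/11 ≈ 1.8065e+5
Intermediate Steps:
B = 12 (B = (-7 + 5) + 14 = -2 + 14 = 12)
U(H, M) = M**2
X(R) = (12 + R)/(16 + R) (X(R) = (R + 12)/(R + 4**2) = (12 + R)/(R + 16) = (12 + R)/(16 + R))
(X(C(3)) + 451)*400 = ((12 - 5)/(16 - 5) + 451)*400 = (7/11 + 451)*400 = (4968/11)*400 = 1987200/11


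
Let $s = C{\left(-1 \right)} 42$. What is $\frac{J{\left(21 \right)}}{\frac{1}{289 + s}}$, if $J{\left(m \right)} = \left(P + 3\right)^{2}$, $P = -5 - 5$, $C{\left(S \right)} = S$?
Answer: $12103$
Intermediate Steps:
$P = -10$
$s = -42$ ($s = \left(-1\right) 42 = -42$)
$J{\left(m \right)} = 49$ ($J{\left(m \right)} = \left(-10 + 3\right)^{2} = \left(-7\right)^{2} = 49$)
$\frac{J{\left(21 \right)}}{\frac{1}{289 + s}} = \frac{49}{\frac{1}{289 - 42}} = \frac{49}{\frac{1}{247}} = 49 \frac{1}{\frac{1}{247}} = 49 \cdot 247 = 12103$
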